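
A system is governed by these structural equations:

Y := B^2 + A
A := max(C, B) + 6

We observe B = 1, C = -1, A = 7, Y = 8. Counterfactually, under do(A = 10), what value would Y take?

11

The intervention breaks the incoming arrows to A: A := max(C, B) + 6 no longer applies, and A = 10.
Y = B^2 + A  [with B=1, A=10]  = 11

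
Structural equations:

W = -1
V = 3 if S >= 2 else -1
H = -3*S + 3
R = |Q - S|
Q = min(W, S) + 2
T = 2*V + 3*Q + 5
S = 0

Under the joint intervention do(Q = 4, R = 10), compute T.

15

Setting Q = 4, R = 10 by intervention discards those variables' equations.
V = 3 if S >= 2 else -1  [with S=0]  = -1
T = 2*V + 3*Q + 5  [with V=-1, Q=4]  = 15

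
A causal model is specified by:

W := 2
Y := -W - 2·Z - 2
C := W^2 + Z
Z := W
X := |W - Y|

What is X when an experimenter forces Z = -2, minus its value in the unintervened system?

do(Z=-2) replaces the equation Z := W with the constant Z = -2.
Y = -W - 2·Z - 2  [with W=2, Z=-2]  = 0
X = |W - Y|  [with W=2, Y=0]  = 2
Without intervention: Z = W  [with W=2]  = 2; Y = -W - 2·Z - 2  [with W=2, Z=2]  = -8; X = |W - Y|  [with W=2, Y=-8]  = 10.
Change = 2 − 10 = -8.

-8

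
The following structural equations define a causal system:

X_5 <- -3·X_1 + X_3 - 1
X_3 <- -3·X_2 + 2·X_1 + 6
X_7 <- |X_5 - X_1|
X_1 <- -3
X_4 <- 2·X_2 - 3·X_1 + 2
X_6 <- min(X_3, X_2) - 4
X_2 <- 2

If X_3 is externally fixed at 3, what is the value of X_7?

The intervention breaks the incoming arrows to X_3: X_3 <- -3·X_2 + 2·X_1 + 6 no longer applies, and X_3 = 3.
X_5 = -3·X_1 + X_3 - 1  [with X_1=-3, X_3=3]  = 11
X_7 = |X_5 - X_1|  [with X_5=11, X_1=-3]  = 14

14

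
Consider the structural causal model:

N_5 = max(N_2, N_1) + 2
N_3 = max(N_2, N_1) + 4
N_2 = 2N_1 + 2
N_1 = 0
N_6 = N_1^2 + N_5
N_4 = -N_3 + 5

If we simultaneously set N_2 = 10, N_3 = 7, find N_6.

12

Under do(N_2 = 10, N_3 = 7), each intervened variable's structural equation is replaced by its fixed value.
N_5 = max(N_2, N_1) + 2  [with N_2=10, N_1=0]  = 12
N_6 = N_1^2 + N_5  [with N_1=0, N_5=12]  = 12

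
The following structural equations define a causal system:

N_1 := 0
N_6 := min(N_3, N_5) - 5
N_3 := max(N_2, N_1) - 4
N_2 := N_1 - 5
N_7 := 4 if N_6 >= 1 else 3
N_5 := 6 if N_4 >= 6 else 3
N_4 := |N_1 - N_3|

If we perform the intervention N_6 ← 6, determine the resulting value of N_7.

4

Intervening sets N_6 = 6 and removes its equation (N_6 := min(N_3, N_5) - 5).
N_7 = 4 if N_6 >= 1 else 3  [with N_6=6]  = 4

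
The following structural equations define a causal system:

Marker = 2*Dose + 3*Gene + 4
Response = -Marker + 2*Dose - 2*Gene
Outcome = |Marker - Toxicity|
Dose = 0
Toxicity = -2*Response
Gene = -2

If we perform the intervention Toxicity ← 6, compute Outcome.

The intervention breaks the incoming arrows to Toxicity: Toxicity = -2*Response no longer applies, and Toxicity = 6.
Marker = 2*Dose + 3*Gene + 4  [with Dose=0, Gene=-2]  = -2
Outcome = |Marker - Toxicity|  [with Marker=-2, Toxicity=6]  = 8

8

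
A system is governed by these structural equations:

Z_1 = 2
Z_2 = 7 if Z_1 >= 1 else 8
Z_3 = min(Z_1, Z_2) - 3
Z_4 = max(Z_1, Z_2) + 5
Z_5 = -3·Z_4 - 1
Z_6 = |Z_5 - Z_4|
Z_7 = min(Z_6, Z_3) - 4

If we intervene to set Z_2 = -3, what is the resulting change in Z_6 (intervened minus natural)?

Under do(Z_2=-3), the mechanism Z_2 = 7 if Z_1 >= 1 else 8 is discarded; Z_2 is fixed at -3.
Z_4 = max(Z_1, Z_2) + 5  [with Z_1=2, Z_2=-3]  = 7
Z_5 = -3·Z_4 - 1  [with Z_4=7]  = -22
Z_6 = |Z_5 - Z_4|  [with Z_5=-22, Z_4=7]  = 29
Without intervention: Z_2 = 7 if Z_1 >= 1 else 8  [with Z_1=2]  = 7; Z_4 = max(Z_1, Z_2) + 5  [with Z_1=2, Z_2=7]  = 12; Z_5 = -3·Z_4 - 1  [with Z_4=12]  = -37; Z_6 = |Z_5 - Z_4|  [with Z_5=-37, Z_4=12]  = 49.
Change = 29 − 49 = -20.

-20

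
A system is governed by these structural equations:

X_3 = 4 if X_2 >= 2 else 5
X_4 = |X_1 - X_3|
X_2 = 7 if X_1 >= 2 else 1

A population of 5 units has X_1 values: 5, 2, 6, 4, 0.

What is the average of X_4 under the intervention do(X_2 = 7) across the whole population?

The intervention sets X_2=7 in all 5 units regardless of X_1. Recomputing X_4 per unit gives 1, 2, 2, 0, 4; average 1.8.

1.8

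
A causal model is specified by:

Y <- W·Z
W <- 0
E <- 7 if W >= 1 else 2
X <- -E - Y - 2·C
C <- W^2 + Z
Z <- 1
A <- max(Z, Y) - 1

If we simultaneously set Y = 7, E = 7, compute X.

-16

Setting Y = 7, E = 7 by intervention discards those variables' equations.
C = W^2 + Z  [with W=0, Z=1]  = 1
X = -E - Y - 2·C  [with E=7, Y=7, C=1]  = -16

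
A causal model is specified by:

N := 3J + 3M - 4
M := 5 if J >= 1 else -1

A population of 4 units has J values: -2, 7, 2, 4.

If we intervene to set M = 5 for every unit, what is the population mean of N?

The intervention sets M=5 in all 4 units regardless of J. Recomputing N per unit gives 5, 32, 17, 23; average 19.25.

19.25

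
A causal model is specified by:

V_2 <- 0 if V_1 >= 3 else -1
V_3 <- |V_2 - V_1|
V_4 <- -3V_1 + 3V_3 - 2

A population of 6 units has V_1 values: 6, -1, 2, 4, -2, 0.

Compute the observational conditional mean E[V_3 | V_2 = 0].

5

E[V_3|V_2=0] averages over only the 2 units with V_2=0 (V_1 = 6, 4): V_3 = 6, 4, mean 5.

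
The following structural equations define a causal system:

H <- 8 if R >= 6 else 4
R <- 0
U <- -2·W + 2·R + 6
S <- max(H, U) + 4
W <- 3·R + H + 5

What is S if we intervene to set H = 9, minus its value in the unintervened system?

5

do(H=9) replaces the equation H <- 8 if R >= 6 else 4 with the constant H = 9.
W = 3·R + H + 5  [with R=0, H=9]  = 14
U = -2·W + 2·R + 6  [with W=14, R=0]  = -22
S = max(H, U) + 4  [with H=9, U=-22]  = 13
Without intervention: H = 8 if R >= 6 else 4  [with R=0]  = 4; W = 3·R + H + 5  [with R=0, H=4]  = 9; U = -2·W + 2·R + 6  [with W=9, R=0]  = -12; S = max(H, U) + 4  [with H=4, U=-12]  = 8.
Change = 13 − 8 = 5.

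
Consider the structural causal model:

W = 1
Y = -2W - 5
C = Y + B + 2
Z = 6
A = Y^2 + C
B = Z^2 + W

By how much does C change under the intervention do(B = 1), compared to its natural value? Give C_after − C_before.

do(B=1) replaces the equation B = Z^2 + W with the constant B = 1.
Y = -2W - 5  [with W=1]  = -7
C = Y + B + 2  [with Y=-7, B=1]  = -4
Without intervention: B = Z^2 + W  [with Z=6, W=1]  = 37; Y = -2W - 5  [with W=1]  = -7; C = Y + B + 2  [with Y=-7, B=37]  = 32.
Change = -4 − 32 = -36.

-36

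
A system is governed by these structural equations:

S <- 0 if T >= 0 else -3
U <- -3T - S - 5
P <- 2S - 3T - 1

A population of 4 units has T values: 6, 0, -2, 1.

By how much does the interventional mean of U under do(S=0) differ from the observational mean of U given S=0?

The intervention sets S=0 in all 4 units regardless of T. Recomputing U per unit gives -23, -5, 1, -8; average -8.75.
Observing S=0 restricts to units where S's equation naturally yields 0: T ∈ {6, 0, 1}. In that subpopulation U = -23, -5, -8, mean -12.
Difference = -8.75 − (-12) = 3.25.

3.25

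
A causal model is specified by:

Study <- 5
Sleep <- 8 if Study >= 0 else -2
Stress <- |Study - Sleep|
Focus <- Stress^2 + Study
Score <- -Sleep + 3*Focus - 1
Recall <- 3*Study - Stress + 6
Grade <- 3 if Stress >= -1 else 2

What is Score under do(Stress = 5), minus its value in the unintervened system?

do(Stress=5) replaces the equation Stress <- |Study - Sleep| with the constant Stress = 5.
Sleep = 8 if Study >= 0 else -2  [with Study=5]  = 8
Focus = Stress^2 + Study  [with Stress=5, Study=5]  = 30
Score = -Sleep + 3*Focus - 1  [with Sleep=8, Focus=30]  = 81
Without intervention: Sleep = 8 if Study >= 0 else -2  [with Study=5]  = 8; Stress = |Study - Sleep|  [with Study=5, Sleep=8]  = 3; Focus = Stress^2 + Study  [with Stress=3, Study=5]  = 14; Score = -Sleep + 3*Focus - 1  [with Sleep=8, Focus=14]  = 33.
Change = 81 − 33 = 48.

48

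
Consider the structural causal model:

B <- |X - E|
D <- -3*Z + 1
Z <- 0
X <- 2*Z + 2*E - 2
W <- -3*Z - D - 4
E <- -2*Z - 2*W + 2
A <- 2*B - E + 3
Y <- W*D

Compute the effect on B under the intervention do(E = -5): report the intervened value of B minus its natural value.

-3

The intervention breaks the incoming arrows to E: E <- -2*Z - 2*W + 2 no longer applies, and E = -5.
X = 2*Z + 2*E - 2  [with Z=0, E=-5]  = -12
B = |X - E|  [with X=-12, E=-5]  = 7
Without intervention: D = -3*Z + 1  [with Z=0]  = 1; W = -3*Z - D - 4  [with Z=0, D=1]  = -5; E = -2*Z - 2*W + 2  [with Z=0, W=-5]  = 12; X = 2*Z + 2*E - 2  [with Z=0, E=12]  = 22; B = |X - E|  [with X=22, E=12]  = 10.
Change = 7 − 10 = -3.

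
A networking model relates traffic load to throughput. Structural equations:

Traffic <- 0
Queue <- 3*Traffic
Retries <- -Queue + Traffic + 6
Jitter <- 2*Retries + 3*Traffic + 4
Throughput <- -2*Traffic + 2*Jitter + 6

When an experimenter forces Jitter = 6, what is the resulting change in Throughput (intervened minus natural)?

Intervening sets Jitter = 6 and removes its equation (Jitter <- 2*Retries + 3*Traffic + 4).
Throughput = -2*Traffic + 2*Jitter + 6  [with Traffic=0, Jitter=6]  = 18
Without intervention: Queue = 3*Traffic  [with Traffic=0]  = 0; Retries = -Queue + Traffic + 6  [with Queue=0, Traffic=0]  = 6; Jitter = 2*Retries + 3*Traffic + 4  [with Retries=6, Traffic=0]  = 16; Throughput = -2*Traffic + 2*Jitter + 6  [with Traffic=0, Jitter=16]  = 38.
Change = 18 − 38 = -20.

-20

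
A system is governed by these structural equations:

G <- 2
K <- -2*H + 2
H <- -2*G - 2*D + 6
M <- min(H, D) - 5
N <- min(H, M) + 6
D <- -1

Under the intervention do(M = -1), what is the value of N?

5

Under do(M=-1), the mechanism M <- min(H, D) - 5 is discarded; M is fixed at -1.
H = -2*G - 2*D + 6  [with G=2, D=-1]  = 4
N = min(H, M) + 6  [with H=4, M=-1]  = 5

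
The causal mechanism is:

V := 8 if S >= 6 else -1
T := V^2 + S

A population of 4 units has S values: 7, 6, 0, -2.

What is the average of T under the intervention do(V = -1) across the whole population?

3.75

do(V=-1) breaks V's dependence on S. With V=-1 fixed, T across the units is 8, 7, 1, -1, mean 3.75.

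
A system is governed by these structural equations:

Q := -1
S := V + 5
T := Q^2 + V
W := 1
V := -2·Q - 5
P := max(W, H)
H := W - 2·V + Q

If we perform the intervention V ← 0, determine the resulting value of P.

The intervention breaks the incoming arrows to V: V := -2·Q - 5 no longer applies, and V = 0.
H = W - 2·V + Q  [with W=1, V=0, Q=-1]  = 0
P = max(W, H)  [with W=1, H=0]  = 1

1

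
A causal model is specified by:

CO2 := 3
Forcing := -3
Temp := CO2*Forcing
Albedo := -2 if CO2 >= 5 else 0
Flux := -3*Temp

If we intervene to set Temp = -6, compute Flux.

do(Temp=-6) replaces the equation Temp := CO2*Forcing with the constant Temp = -6.
Flux = -3*Temp  [with Temp=-6]  = 18

18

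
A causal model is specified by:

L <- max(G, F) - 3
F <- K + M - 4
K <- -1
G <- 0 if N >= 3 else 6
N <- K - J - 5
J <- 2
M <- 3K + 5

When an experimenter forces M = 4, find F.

-1

The intervention breaks the incoming arrows to M: M <- 3K + 5 no longer applies, and M = 4.
F = K + M - 4  [with K=-1, M=4]  = -1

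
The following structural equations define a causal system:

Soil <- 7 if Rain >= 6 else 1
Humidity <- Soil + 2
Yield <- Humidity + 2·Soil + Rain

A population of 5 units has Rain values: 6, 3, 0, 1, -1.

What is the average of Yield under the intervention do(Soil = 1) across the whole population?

6.8

do(Soil=1) breaks Soil's dependence on Rain. With Soil=1 fixed, Yield across the units is 11, 8, 5, 6, 4, mean 6.8.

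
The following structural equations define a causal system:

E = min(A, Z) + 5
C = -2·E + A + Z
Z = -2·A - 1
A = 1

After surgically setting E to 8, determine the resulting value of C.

The intervention breaks the incoming arrows to E: E = min(A, Z) + 5 no longer applies, and E = 8.
Z = -2·A - 1  [with A=1]  = -3
C = -2·E + A + Z  [with E=8, A=1, Z=-3]  = -18

-18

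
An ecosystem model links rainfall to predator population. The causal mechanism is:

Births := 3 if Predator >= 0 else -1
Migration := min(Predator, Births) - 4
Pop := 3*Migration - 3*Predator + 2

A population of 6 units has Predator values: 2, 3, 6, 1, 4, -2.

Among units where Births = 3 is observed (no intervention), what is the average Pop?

Observing Births=3 restricts to units where Births's equation naturally yields 3: Predator ∈ {2, 3, 6, 1, 4}. In that subpopulation Pop = -10, -10, -19, -10, -13, mean -12.4.

-12.4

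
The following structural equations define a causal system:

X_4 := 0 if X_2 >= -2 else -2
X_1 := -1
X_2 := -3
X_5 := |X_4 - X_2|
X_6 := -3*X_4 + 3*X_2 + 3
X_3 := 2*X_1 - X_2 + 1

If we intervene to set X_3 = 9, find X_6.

The intervention breaks the incoming arrows to X_3: X_3 := 2*X_1 - X_2 + 1 no longer applies, and X_3 = 9.
No directed path runs from X_3 to X_6, so X_6 keeps its natural value.
X_4 = 0 if X_2 >= -2 else -2  [with X_2=-3]  = -2
X_6 = -3*X_4 + 3*X_2 + 3  [with X_4=-2, X_2=-3]  = 0

0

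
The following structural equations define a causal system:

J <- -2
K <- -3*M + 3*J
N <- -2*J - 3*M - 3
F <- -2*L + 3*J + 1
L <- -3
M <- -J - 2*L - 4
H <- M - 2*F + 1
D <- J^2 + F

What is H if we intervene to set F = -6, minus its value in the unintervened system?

do(F=-6) replaces the equation F <- -2*L + 3*J + 1 with the constant F = -6.
M = -J - 2*L - 4  [with J=-2, L=-3]  = 4
H = M - 2*F + 1  [with M=4, F=-6]  = 17
Without intervention: F = -2*L + 3*J + 1  [with L=-3, J=-2]  = 1; M = -J - 2*L - 4  [with J=-2, L=-3]  = 4; H = M - 2*F + 1  [with M=4, F=1]  = 3.
Change = 17 − 3 = 14.

14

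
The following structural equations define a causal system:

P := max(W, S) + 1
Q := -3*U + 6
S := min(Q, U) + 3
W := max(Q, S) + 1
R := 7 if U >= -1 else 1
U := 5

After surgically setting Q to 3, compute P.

8

The intervention breaks the incoming arrows to Q: Q := -3*U + 6 no longer applies, and Q = 3.
S = min(Q, U) + 3  [with Q=3, U=5]  = 6
W = max(Q, S) + 1  [with Q=3, S=6]  = 7
P = max(W, S) + 1  [with W=7, S=6]  = 8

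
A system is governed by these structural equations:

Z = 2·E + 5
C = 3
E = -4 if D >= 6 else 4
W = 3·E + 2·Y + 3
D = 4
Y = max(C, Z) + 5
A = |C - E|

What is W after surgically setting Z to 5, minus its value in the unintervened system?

The intervention breaks the incoming arrows to Z: Z = 2·E + 5 no longer applies, and Z = 5.
E = -4 if D >= 6 else 4  [with D=4]  = 4
Y = max(C, Z) + 5  [with C=3, Z=5]  = 10
W = 3·E + 2·Y + 3  [with E=4, Y=10]  = 35
Without intervention: E = -4 if D >= 6 else 4  [with D=4]  = 4; Z = 2·E + 5  [with E=4]  = 13; Y = max(C, Z) + 5  [with C=3, Z=13]  = 18; W = 3·E + 2·Y + 3  [with E=4, Y=18]  = 51.
Change = 35 − 51 = -16.

-16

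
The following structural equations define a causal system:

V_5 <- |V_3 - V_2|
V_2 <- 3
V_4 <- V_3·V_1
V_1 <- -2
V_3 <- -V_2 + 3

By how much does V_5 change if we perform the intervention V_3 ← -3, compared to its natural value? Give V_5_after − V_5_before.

do(V_3=-3) replaces the equation V_3 <- -V_2 + 3 with the constant V_3 = -3.
V_5 = |V_3 - V_2|  [with V_3=-3, V_2=3]  = 6
Without intervention: V_3 = -V_2 + 3  [with V_2=3]  = 0; V_5 = |V_3 - V_2|  [with V_3=0, V_2=3]  = 3.
Change = 6 − 3 = 3.

3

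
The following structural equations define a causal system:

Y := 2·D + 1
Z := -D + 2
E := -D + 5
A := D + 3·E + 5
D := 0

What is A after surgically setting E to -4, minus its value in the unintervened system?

-27

The intervention breaks the incoming arrows to E: E := -D + 5 no longer applies, and E = -4.
A = D + 3·E + 5  [with D=0, E=-4]  = -7
Without intervention: E = -D + 5  [with D=0]  = 5; A = D + 3·E + 5  [with D=0, E=5]  = 20.
Change = -7 − 20 = -27.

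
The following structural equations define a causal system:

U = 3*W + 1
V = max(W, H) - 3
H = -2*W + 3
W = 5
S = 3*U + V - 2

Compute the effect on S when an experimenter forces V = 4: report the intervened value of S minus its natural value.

Intervening sets V = 4 and removes its equation (V = max(W, H) - 3).
U = 3*W + 1  [with W=5]  = 16
S = 3*U + V - 2  [with U=16, V=4]  = 50
Without intervention: H = -2*W + 3  [with W=5]  = -7; U = 3*W + 1  [with W=5]  = 16; V = max(W, H) - 3  [with W=5, H=-7]  = 2; S = 3*U + V - 2  [with U=16, V=2]  = 48.
Change = 50 − 48 = 2.

2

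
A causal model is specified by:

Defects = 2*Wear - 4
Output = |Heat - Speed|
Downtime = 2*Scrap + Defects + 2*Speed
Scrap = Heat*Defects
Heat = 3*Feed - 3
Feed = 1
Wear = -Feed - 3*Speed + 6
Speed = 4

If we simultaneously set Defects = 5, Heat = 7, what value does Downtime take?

83

Under do(Defects = 5, Heat = 7), each intervened variable's structural equation is replaced by its fixed value.
Scrap = Heat*Defects  [with Heat=7, Defects=5]  = 35
Downtime = 2*Scrap + Defects + 2*Speed  [with Scrap=35, Defects=5, Speed=4]  = 83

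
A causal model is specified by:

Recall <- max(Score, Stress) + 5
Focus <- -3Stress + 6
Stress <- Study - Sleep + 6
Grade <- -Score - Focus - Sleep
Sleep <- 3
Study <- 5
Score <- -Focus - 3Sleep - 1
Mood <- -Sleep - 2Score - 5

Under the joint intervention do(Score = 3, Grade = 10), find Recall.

Setting Score = 3, Grade = 10 by intervention discards those variables' equations.
Stress = Study - Sleep + 6  [with Study=5, Sleep=3]  = 8
Recall = max(Score, Stress) + 5  [with Score=3, Stress=8]  = 13

13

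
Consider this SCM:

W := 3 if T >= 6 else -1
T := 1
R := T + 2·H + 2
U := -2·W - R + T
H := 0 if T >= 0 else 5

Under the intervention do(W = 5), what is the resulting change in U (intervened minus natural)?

-12

Intervening sets W = 5 and removes its equation (W := 3 if T >= 6 else -1).
H = 0 if T >= 0 else 5  [with T=1]  = 0
R = T + 2·H + 2  [with T=1, H=0]  = 3
U = -2·W - R + T  [with W=5, R=3, T=1]  = -12
Without intervention: H = 0 if T >= 0 else 5  [with T=1]  = 0; R = T + 2·H + 2  [with T=1, H=0]  = 3; W = 3 if T >= 6 else -1  [with T=1]  = -1; U = -2·W - R + T  [with W=-1, R=3, T=1]  = 0.
Change = -12 − 0 = -12.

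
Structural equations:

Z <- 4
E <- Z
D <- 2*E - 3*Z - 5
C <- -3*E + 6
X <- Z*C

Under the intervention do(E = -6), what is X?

do(E=-6) replaces the equation E <- Z with the constant E = -6.
C = -3*E + 6  [with E=-6]  = 24
X = Z*C  [with Z=4, C=24]  = 96

96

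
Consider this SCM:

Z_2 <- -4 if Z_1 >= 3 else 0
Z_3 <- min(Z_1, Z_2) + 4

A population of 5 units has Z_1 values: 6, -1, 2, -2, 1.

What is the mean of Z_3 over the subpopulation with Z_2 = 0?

3.25

E[Z_3|Z_2=0] averages over only the 4 units with Z_2=0 (Z_1 = -1, 2, -2, 1): Z_3 = 3, 4, 2, 4, mean 3.25.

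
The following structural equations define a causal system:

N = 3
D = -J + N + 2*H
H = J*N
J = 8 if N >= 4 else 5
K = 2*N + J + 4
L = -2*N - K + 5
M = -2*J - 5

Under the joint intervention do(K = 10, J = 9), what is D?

48

Setting K = 10, J = 9 by intervention discards those variables' equations.
H = J*N  [with J=9, N=3]  = 27
D = -J + N + 2*H  [with J=9, N=3, H=27]  = 48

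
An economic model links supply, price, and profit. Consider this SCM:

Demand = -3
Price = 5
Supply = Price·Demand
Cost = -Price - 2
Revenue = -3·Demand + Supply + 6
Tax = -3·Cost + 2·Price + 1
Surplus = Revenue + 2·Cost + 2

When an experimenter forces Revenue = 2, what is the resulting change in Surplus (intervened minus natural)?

2

Under do(Revenue=2), the mechanism Revenue = -3·Demand + Supply + 6 is discarded; Revenue is fixed at 2.
Cost = -Price - 2  [with Price=5]  = -7
Surplus = Revenue + 2·Cost + 2  [with Revenue=2, Cost=-7]  = -10
Without intervention: Supply = Price·Demand  [with Price=5, Demand=-3]  = -15; Cost = -Price - 2  [with Price=5]  = -7; Revenue = -3·Demand + Supply + 6  [with Demand=-3, Supply=-15]  = 0; Surplus = Revenue + 2·Cost + 2  [with Revenue=0, Cost=-7]  = -12.
Change = -10 − (-12) = 2.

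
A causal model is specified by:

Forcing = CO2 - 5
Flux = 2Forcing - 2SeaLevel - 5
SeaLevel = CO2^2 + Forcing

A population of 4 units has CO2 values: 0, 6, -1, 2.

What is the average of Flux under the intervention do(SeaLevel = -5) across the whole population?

-1.5

The intervention sets SeaLevel=-5 in all 4 units regardless of CO2. Recomputing Flux per unit gives -5, 7, -7, -1; average -1.5.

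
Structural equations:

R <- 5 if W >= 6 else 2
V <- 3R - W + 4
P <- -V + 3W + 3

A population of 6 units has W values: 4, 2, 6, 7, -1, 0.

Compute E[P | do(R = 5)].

The intervention sets R=5 in all 6 units regardless of W. Recomputing P per unit gives 0, -8, 8, 12, -20, -16; average -4.

-4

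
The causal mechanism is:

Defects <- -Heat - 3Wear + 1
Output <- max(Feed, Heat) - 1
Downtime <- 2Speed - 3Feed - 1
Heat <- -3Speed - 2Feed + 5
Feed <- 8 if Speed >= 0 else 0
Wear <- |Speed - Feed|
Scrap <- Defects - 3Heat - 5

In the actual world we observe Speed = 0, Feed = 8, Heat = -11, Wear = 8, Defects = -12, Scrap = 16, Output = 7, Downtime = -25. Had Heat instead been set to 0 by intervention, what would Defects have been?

do(Heat=0) replaces the equation Heat <- -3Speed - 2Feed + 5 with the constant Heat = 0.
Feed = 8 if Speed >= 0 else 0  [with Speed=0]  = 8
Wear = |Speed - Feed|  [with Speed=0, Feed=8]  = 8
Defects = -Heat - 3Wear + 1  [with Heat=0, Wear=8]  = -23

-23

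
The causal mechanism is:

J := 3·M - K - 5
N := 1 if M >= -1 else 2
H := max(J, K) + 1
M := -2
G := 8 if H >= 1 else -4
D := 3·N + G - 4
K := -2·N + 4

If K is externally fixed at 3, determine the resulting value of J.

-14

The intervention breaks the incoming arrows to K: K := -2·N + 4 no longer applies, and K = 3.
J = 3·M - K - 5  [with M=-2, K=3]  = -14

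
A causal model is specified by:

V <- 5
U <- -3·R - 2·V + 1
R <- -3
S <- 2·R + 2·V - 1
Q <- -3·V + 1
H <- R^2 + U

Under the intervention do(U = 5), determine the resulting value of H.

The intervention breaks the incoming arrows to U: U <- -3·R - 2·V + 1 no longer applies, and U = 5.
H = R^2 + U  [with R=-3, U=5]  = 14

14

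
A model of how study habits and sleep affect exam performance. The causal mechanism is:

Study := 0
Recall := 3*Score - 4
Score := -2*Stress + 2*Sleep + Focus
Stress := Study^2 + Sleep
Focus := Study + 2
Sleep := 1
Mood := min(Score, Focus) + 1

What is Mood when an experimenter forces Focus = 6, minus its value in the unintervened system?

Under do(Focus=6), the mechanism Focus := Study + 2 is discarded; Focus is fixed at 6.
Stress = Study^2 + Sleep  [with Study=0, Sleep=1]  = 1
Score = -2*Stress + 2*Sleep + Focus  [with Stress=1, Sleep=1, Focus=6]  = 6
Mood = min(Score, Focus) + 1  [with Score=6, Focus=6]  = 7
Without intervention: Stress = Study^2 + Sleep  [with Study=0, Sleep=1]  = 1; Focus = Study + 2  [with Study=0]  = 2; Score = -2*Stress + 2*Sleep + Focus  [with Stress=1, Sleep=1, Focus=2]  = 2; Mood = min(Score, Focus) + 1  [with Score=2, Focus=2]  = 3.
Change = 7 − 3 = 4.

4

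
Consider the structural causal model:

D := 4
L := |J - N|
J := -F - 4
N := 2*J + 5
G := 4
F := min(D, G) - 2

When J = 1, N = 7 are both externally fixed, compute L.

6

The joint intervention fixes J = 1, N = 7, removing each variable's own equation.
L = |J - N|  [with J=1, N=7]  = 6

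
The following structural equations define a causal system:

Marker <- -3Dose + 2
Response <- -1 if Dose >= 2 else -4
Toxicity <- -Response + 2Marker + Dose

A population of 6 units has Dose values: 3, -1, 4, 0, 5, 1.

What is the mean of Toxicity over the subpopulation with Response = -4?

8

Observing Response=-4 restricts to units where Response's equation naturally yields -4: Dose ∈ {-1, 0, 1}. In that subpopulation Toxicity = 13, 8, 3, mean 8.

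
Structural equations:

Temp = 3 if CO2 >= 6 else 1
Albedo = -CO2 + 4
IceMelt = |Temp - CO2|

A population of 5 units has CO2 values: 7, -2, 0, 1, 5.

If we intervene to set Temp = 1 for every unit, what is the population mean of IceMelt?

do(Temp=1) breaks Temp's dependence on CO2. With Temp=1 fixed, IceMelt across the units is 6, 3, 1, 0, 4, mean 2.8.

2.8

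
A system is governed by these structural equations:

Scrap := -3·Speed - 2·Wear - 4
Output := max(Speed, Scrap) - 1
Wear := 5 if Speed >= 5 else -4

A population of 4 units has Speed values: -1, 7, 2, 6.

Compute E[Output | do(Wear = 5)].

Under do(Wear=5), Wear's equation is replaced by Wear=5 for every unit. Per-unit Output: -2, 6, 1, 5. Mean = 2.5.

2.5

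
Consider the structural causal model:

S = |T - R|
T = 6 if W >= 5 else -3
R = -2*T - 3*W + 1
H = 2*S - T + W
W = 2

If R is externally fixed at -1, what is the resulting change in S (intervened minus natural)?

-2

The intervention breaks the incoming arrows to R: R = -2*T - 3*W + 1 no longer applies, and R = -1.
T = 6 if W >= 5 else -3  [with W=2]  = -3
S = |T - R|  [with T=-3, R=-1]  = 2
Without intervention: T = 6 if W >= 5 else -3  [with W=2]  = -3; R = -2*T - 3*W + 1  [with T=-3, W=2]  = 1; S = |T - R|  [with T=-3, R=1]  = 4.
Change = 2 − 4 = -2.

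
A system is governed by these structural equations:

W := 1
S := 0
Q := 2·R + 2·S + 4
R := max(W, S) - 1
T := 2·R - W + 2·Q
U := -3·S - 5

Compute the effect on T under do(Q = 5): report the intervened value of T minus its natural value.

Under do(Q=5), the mechanism Q := 2·R + 2·S + 4 is discarded; Q is fixed at 5.
R = max(W, S) - 1  [with W=1, S=0]  = 0
T = 2·R - W + 2·Q  [with R=0, W=1, Q=5]  = 9
Without intervention: R = max(W, S) - 1  [with W=1, S=0]  = 0; Q = 2·R + 2·S + 4  [with R=0, S=0]  = 4; T = 2·R - W + 2·Q  [with R=0, W=1, Q=4]  = 7.
Change = 9 − 7 = 2.

2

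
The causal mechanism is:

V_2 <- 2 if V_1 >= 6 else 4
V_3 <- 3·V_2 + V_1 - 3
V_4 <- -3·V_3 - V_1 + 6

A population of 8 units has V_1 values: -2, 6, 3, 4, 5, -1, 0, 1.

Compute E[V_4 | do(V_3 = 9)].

Every unit gets V_3=9 under the intervention. V_4 values become -19, -27, -24, -25, -26, -20, -21, -22; E[V_4|do(V_3=9)] = -23.

-23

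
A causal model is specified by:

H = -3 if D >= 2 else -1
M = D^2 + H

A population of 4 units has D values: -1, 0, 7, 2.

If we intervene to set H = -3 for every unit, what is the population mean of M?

10.5

do(H=-3) breaks H's dependence on D. With H=-3 fixed, M across the units is -2, -3, 46, 1, mean 10.5.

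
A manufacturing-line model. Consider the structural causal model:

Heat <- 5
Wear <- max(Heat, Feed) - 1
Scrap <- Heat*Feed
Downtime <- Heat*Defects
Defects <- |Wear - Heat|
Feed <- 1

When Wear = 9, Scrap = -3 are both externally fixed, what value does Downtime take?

20

Setting Wear = 9, Scrap = -3 by intervention discards those variables' equations.
Defects = |Wear - Heat|  [with Wear=9, Heat=5]  = 4
Downtime = Heat*Defects  [with Heat=5, Defects=4]  = 20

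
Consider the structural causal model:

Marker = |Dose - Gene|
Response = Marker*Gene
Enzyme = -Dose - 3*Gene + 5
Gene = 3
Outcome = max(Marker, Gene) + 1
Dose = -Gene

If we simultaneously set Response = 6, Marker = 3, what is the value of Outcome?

Setting Response = 6, Marker = 3 by intervention discards those variables' equations.
Outcome = max(Marker, Gene) + 1  [with Marker=3, Gene=3]  = 4

4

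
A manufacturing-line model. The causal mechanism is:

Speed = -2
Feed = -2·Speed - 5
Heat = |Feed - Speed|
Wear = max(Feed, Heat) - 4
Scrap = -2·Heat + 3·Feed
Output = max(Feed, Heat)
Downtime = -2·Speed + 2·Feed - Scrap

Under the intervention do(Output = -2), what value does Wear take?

-3

do(Output=-2) replaces the equation Output = max(Feed, Heat) with the constant Output = -2.
No directed path runs from Output to Wear, so Wear keeps its natural value.
Feed = -2·Speed - 5  [with Speed=-2]  = -1
Heat = |Feed - Speed|  [with Feed=-1, Speed=-2]  = 1
Wear = max(Feed, Heat) - 4  [with Feed=-1, Heat=1]  = -3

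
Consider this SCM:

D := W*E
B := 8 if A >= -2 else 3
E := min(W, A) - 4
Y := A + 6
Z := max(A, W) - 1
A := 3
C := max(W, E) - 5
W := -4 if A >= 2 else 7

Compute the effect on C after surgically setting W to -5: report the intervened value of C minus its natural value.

Under do(W=-5), the mechanism W := -4 if A >= 2 else 7 is discarded; W is fixed at -5.
E = min(W, A) - 4  [with W=-5, A=3]  = -9
C = max(W, E) - 5  [with W=-5, E=-9]  = -10
Without intervention: W = -4 if A >= 2 else 7  [with A=3]  = -4; E = min(W, A) - 4  [with W=-4, A=3]  = -8; C = max(W, E) - 5  [with W=-4, E=-8]  = -9.
Change = -10 − (-9) = -1.

-1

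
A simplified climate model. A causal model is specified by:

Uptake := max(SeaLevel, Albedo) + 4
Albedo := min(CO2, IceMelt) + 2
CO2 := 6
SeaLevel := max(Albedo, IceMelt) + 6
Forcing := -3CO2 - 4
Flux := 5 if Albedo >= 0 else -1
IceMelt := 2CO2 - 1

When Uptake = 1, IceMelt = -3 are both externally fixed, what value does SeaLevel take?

5

Under do(Uptake = 1, IceMelt = -3), each intervened variable's structural equation is replaced by its fixed value.
Albedo = min(CO2, IceMelt) + 2  [with CO2=6, IceMelt=-3]  = -1
SeaLevel = max(Albedo, IceMelt) + 6  [with Albedo=-1, IceMelt=-3]  = 5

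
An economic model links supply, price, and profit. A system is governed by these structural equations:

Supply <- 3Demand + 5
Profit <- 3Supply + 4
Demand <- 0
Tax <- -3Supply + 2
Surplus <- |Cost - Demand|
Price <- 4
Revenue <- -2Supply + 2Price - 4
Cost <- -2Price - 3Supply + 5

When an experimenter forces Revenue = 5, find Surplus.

do(Revenue=5) replaces the equation Revenue <- -2Supply + 2Price - 4 with the constant Revenue = 5.
Surplus is not downstream of the intervention, so its value is determined by the original equations.
Supply = 3Demand + 5  [with Demand=0]  = 5
Cost = -2Price - 3Supply + 5  [with Price=4, Supply=5]  = -18
Surplus = |Cost - Demand|  [with Cost=-18, Demand=0]  = 18

18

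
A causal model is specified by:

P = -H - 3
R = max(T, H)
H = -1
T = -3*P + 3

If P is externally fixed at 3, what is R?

Under do(P=3), the mechanism P = -H - 3 is discarded; P is fixed at 3.
T = -3*P + 3  [with P=3]  = -6
R = max(T, H)  [with T=-6, H=-1]  = -1

-1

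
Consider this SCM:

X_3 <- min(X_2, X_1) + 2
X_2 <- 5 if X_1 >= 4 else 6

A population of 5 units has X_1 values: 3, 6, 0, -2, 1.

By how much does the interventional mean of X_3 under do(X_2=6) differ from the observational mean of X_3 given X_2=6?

1.1

do(X_2=6) breaks X_2's dependence on X_1. With X_2=6 fixed, X_3 across the units is 5, 8, 2, 0, 3, mean 3.6.
Observing X_2=6 restricts to units where X_2's equation naturally yields 6: X_1 ∈ {3, 0, -2, 1}. In that subpopulation X_3 = 5, 2, 0, 3, mean 2.5.
Difference = 3.6 − 2.5 = 1.1.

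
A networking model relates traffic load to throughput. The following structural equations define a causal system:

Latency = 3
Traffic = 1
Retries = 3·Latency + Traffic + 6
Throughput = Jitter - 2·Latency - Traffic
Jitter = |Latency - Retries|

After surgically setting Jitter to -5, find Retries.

16

Under do(Jitter=-5), the mechanism Jitter = |Latency - Retries| is discarded; Jitter is fixed at -5.
Since Retries is not a descendant of the intervened variable, it is unaffected.
Retries = 3·Latency + Traffic + 6  [with Latency=3, Traffic=1]  = 16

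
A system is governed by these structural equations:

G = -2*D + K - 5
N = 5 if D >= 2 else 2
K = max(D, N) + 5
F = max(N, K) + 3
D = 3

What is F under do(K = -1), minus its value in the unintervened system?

The intervention breaks the incoming arrows to K: K = max(D, N) + 5 no longer applies, and K = -1.
N = 5 if D >= 2 else 2  [with D=3]  = 5
F = max(N, K) + 3  [with N=5, K=-1]  = 8
Without intervention: N = 5 if D >= 2 else 2  [with D=3]  = 5; K = max(D, N) + 5  [with D=3, N=5]  = 10; F = max(N, K) + 3  [with N=5, K=10]  = 13.
Change = 8 − 13 = -5.

-5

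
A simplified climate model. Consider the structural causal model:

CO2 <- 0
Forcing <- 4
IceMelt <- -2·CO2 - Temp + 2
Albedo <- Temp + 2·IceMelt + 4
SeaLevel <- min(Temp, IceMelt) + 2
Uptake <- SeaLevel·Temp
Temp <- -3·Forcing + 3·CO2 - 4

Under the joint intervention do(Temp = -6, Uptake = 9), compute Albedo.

14

Setting Temp = -6, Uptake = 9 by intervention discards those variables' equations.
IceMelt = -2·CO2 - Temp + 2  [with CO2=0, Temp=-6]  = 8
Albedo = Temp + 2·IceMelt + 4  [with Temp=-6, IceMelt=8]  = 14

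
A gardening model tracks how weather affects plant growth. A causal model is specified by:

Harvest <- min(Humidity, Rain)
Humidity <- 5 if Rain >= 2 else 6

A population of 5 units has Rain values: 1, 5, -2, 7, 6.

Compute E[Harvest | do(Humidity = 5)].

2.8

The intervention sets Humidity=5 in all 5 units regardless of Rain. Recomputing Harvest per unit gives 1, 5, -2, 5, 5; average 2.8.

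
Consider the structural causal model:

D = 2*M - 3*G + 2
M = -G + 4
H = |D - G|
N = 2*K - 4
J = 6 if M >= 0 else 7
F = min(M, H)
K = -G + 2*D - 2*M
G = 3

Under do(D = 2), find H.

do(D=2) replaces the equation D = 2*M - 3*G + 2 with the constant D = 2.
H = |D - G|  [with D=2, G=3]  = 1

1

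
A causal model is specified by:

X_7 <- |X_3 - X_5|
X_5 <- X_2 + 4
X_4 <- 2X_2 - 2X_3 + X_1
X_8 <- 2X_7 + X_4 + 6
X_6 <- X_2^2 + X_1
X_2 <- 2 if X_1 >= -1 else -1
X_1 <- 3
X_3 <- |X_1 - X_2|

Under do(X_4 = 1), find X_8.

do(X_4=1) replaces the equation X_4 <- 2X_2 - 2X_3 + X_1 with the constant X_4 = 1.
X_2 = 2 if X_1 >= -1 else -1  [with X_1=3]  = 2
X_3 = |X_1 - X_2|  [with X_1=3, X_2=2]  = 1
X_5 = X_2 + 4  [with X_2=2]  = 6
X_7 = |X_3 - X_5|  [with X_3=1, X_5=6]  = 5
X_8 = 2X_7 + X_4 + 6  [with X_7=5, X_4=1]  = 17

17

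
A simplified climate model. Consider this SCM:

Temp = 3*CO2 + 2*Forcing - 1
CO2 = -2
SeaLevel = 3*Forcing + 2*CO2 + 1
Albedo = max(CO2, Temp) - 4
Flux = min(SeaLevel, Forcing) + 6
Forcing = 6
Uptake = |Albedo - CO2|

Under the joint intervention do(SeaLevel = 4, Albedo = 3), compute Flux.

10

Setting SeaLevel = 4, Albedo = 3 by intervention discards those variables' equations.
Flux = min(SeaLevel, Forcing) + 6  [with SeaLevel=4, Forcing=6]  = 10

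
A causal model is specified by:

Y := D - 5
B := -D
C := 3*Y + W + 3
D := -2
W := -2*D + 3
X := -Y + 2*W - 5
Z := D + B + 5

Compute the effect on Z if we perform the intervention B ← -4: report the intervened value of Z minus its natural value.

The intervention breaks the incoming arrows to B: B := -D no longer applies, and B = -4.
Z = D + B + 5  [with D=-2, B=-4]  = -1
Without intervention: B = -D  [with D=-2]  = 2; Z = D + B + 5  [with D=-2, B=2]  = 5.
Change = -1 − 5 = -6.

-6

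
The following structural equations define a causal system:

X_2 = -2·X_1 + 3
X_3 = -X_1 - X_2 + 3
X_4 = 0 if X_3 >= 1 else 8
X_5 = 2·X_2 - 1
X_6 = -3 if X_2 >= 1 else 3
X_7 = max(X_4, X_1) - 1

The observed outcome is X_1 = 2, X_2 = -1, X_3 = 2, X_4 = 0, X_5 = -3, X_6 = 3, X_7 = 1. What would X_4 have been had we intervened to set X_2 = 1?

Under do(X_2=1), the mechanism X_2 = -2·X_1 + 3 is discarded; X_2 is fixed at 1.
X_3 = -X_1 - X_2 + 3  [with X_1=2, X_2=1]  = 0
X_4 = 0 if X_3 >= 1 else 8  [with X_3=0]  = 8

8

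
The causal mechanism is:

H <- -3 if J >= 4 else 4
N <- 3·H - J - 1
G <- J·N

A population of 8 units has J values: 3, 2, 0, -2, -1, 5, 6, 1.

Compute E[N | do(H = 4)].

9.25

Under do(H=4), H's equation is replaced by H=4 for every unit. Per-unit N: 8, 9, 11, 13, 12, 6, 5, 10. Mean = 9.25.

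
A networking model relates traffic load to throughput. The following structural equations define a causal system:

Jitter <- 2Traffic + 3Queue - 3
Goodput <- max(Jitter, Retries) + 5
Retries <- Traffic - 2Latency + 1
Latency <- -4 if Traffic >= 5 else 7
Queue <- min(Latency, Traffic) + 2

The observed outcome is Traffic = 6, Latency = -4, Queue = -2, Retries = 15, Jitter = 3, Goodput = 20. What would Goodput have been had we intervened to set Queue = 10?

The intervention breaks the incoming arrows to Queue: Queue <- min(Latency, Traffic) + 2 no longer applies, and Queue = 10.
Latency = -4 if Traffic >= 5 else 7  [with Traffic=6]  = -4
Retries = Traffic - 2Latency + 1  [with Traffic=6, Latency=-4]  = 15
Jitter = 2Traffic + 3Queue - 3  [with Traffic=6, Queue=10]  = 39
Goodput = max(Jitter, Retries) + 5  [with Jitter=39, Retries=15]  = 44

44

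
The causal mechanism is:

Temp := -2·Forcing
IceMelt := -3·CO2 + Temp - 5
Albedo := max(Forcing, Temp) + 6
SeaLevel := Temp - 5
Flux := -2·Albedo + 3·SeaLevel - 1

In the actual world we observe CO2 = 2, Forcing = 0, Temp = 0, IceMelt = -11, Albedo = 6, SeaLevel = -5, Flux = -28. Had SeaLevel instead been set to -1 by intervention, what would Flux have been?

Intervening sets SeaLevel = -1 and removes its equation (SeaLevel := Temp - 5).
Temp = -2·Forcing  [with Forcing=0]  = 0
Albedo = max(Forcing, Temp) + 6  [with Forcing=0, Temp=0]  = 6
Flux = -2·Albedo + 3·SeaLevel - 1  [with Albedo=6, SeaLevel=-1]  = -16

-16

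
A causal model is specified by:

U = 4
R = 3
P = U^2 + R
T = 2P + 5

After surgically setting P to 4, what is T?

The intervention breaks the incoming arrows to P: P = U^2 + R no longer applies, and P = 4.
T = 2P + 5  [with P=4]  = 13

13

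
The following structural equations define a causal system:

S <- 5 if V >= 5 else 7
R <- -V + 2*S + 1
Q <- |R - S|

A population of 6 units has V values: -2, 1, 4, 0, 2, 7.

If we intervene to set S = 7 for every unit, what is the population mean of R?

do(S=7) breaks S's dependence on V. With S=7 fixed, R across the units is 17, 14, 11, 15, 13, 8, mean 13.

13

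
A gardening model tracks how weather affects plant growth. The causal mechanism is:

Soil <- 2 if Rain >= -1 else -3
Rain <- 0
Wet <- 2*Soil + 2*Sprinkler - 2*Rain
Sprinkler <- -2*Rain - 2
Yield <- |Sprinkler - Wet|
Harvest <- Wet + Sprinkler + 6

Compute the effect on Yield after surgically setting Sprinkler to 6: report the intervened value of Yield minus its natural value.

8

do(Sprinkler=6) replaces the equation Sprinkler <- -2*Rain - 2 with the constant Sprinkler = 6.
Soil = 2 if Rain >= -1 else -3  [with Rain=0]  = 2
Wet = 2*Soil + 2*Sprinkler - 2*Rain  [with Soil=2, Sprinkler=6, Rain=0]  = 16
Yield = |Sprinkler - Wet|  [with Sprinkler=6, Wet=16]  = 10
Without intervention: Sprinkler = -2*Rain - 2  [with Rain=0]  = -2; Soil = 2 if Rain >= -1 else -3  [with Rain=0]  = 2; Wet = 2*Soil + 2*Sprinkler - 2*Rain  [with Soil=2, Sprinkler=-2, Rain=0]  = 0; Yield = |Sprinkler - Wet|  [with Sprinkler=-2, Wet=0]  = 2.
Change = 10 − 2 = 8.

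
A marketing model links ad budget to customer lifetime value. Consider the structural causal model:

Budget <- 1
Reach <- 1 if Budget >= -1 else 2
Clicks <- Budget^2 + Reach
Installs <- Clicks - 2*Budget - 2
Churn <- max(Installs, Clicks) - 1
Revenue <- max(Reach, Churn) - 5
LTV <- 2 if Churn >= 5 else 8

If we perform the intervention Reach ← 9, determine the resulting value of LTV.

2

Under do(Reach=9), the mechanism Reach <- 1 if Budget >= -1 else 2 is discarded; Reach is fixed at 9.
Clicks = Budget^2 + Reach  [with Budget=1, Reach=9]  = 10
Installs = Clicks - 2*Budget - 2  [with Clicks=10, Budget=1]  = 6
Churn = max(Installs, Clicks) - 1  [with Installs=6, Clicks=10]  = 9
LTV = 2 if Churn >= 5 else 8  [with Churn=9]  = 2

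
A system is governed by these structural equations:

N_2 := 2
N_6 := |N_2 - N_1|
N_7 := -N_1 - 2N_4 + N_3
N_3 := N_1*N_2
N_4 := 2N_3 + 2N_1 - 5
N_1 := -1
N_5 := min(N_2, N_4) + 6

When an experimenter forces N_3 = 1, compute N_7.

12

The intervention breaks the incoming arrows to N_3: N_3 := N_1*N_2 no longer applies, and N_3 = 1.
N_4 = 2N_3 + 2N_1 - 5  [with N_3=1, N_1=-1]  = -5
N_7 = -N_1 - 2N_4 + N_3  [with N_1=-1, N_4=-5, N_3=1]  = 12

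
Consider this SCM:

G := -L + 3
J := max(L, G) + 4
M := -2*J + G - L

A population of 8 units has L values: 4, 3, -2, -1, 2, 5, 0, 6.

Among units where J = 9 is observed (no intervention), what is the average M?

-18

E[M|J=9] averages over only the 2 units with J=9 (L = -2, 5): M = -11, -25, mean -18.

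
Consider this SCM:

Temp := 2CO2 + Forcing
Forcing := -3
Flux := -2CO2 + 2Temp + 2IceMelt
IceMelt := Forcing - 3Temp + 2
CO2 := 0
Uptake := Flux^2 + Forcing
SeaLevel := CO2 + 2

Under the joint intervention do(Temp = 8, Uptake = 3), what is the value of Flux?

-34

Under do(Temp = 8, Uptake = 3), each intervened variable's structural equation is replaced by its fixed value.
IceMelt = Forcing - 3Temp + 2  [with Forcing=-3, Temp=8]  = -25
Flux = -2CO2 + 2Temp + 2IceMelt  [with CO2=0, Temp=8, IceMelt=-25]  = -34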